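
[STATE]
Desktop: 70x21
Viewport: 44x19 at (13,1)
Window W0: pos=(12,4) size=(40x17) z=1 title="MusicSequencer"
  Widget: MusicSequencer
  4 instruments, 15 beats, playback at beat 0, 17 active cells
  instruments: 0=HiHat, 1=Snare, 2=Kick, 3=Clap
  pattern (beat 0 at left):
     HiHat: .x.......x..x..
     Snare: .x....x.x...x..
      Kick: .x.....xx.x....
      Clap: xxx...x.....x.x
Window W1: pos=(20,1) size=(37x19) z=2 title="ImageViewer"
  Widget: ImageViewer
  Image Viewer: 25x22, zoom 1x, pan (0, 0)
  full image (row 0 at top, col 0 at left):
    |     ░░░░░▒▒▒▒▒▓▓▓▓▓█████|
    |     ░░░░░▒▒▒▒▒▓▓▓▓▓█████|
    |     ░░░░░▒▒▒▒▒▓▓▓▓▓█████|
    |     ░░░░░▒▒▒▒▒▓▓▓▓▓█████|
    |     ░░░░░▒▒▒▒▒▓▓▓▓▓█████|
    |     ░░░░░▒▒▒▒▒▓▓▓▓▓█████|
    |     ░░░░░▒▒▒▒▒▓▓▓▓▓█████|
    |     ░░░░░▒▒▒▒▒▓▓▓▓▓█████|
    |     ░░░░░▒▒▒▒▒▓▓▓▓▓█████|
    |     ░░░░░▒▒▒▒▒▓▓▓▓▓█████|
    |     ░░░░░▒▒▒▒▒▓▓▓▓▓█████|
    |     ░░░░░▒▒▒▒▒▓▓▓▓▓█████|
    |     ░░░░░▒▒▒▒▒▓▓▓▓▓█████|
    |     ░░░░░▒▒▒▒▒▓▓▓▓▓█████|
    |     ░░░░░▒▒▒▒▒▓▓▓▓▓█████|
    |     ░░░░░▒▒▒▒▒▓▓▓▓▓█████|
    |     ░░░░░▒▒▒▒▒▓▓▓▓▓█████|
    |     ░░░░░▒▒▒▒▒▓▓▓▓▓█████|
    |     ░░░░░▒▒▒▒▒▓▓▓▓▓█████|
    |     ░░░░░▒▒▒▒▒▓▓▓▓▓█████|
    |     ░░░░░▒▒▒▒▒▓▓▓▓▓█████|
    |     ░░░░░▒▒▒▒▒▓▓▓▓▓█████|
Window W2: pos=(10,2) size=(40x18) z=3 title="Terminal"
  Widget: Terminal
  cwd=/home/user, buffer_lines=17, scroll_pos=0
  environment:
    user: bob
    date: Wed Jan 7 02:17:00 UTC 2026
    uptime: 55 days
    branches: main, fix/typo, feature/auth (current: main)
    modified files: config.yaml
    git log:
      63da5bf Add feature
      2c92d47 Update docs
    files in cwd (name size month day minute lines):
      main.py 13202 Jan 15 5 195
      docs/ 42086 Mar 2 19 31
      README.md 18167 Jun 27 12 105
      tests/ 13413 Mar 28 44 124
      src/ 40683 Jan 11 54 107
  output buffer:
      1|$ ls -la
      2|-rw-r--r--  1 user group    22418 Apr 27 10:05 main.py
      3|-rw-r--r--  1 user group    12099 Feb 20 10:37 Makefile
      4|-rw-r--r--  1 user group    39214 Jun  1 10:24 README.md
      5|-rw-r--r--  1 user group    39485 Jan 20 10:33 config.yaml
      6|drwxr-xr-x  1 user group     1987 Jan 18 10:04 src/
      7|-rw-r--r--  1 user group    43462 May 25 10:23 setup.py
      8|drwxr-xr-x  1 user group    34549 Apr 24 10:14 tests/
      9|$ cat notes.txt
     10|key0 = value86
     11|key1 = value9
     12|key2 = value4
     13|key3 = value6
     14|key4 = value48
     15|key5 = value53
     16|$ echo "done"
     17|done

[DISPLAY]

       ┏━━━━━━━━━━━━━━━━━━━━━━━━━━━━━━━━━━━┓
━━━━━━━━━━━━━━━━━━━━━━━━━━━━━━━━━━━━┓      ┃
erminal                             ┃──────┨
────────────────────────────────────┨      ┃
ls -la                              ┃      ┃
w-r--r--  1 user group    22418 Apr ┃      ┃
w-r--r--  1 user group    12099 Feb ┃      ┃
w-r--r--  1 user group    39214 Jun ┃      ┃
w-r--r--  1 user group    39485 Jan ┃      ┃
wxr-xr-x  1 user group     1987 Jan ┃      ┃
w-r--r--  1 user group    43462 May ┃      ┃
wxr-xr-x  1 user group    34549 Apr ┃      ┃
cat notes.txt                       ┃      ┃
y0 = value86                        ┃      ┃
y1 = value9                         ┃      ┃
y2 = value4                         ┃      ┃
y3 = value6                         ┃      ┃
y4 = value48                        ┃      ┃
━━━━━━━━━━━━━━━━━━━━━━━━━━━━━━━━━━━━┛━━━━━━┛


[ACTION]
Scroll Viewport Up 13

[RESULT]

                                            
       ┏━━━━━━━━━━━━━━━━━━━━━━━━━━━━━━━━━━━┓
━━━━━━━━━━━━━━━━━━━━━━━━━━━━━━━━━━━━┓      ┃
erminal                             ┃──────┨
────────────────────────────────────┨      ┃
ls -la                              ┃      ┃
w-r--r--  1 user group    22418 Apr ┃      ┃
w-r--r--  1 user group    12099 Feb ┃      ┃
w-r--r--  1 user group    39214 Jun ┃      ┃
w-r--r--  1 user group    39485 Jan ┃      ┃
wxr-xr-x  1 user group     1987 Jan ┃      ┃
w-r--r--  1 user group    43462 May ┃      ┃
wxr-xr-x  1 user group    34549 Apr ┃      ┃
cat notes.txt                       ┃      ┃
y0 = value86                        ┃      ┃
y1 = value9                         ┃      ┃
y2 = value4                         ┃      ┃
y3 = value6                         ┃      ┃
y4 = value48                        ┃      ┃


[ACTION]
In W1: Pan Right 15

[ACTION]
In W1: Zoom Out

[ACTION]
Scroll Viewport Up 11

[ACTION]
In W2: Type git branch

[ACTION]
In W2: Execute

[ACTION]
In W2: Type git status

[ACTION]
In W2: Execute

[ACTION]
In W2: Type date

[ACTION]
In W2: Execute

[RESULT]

                                            
       ┏━━━━━━━━━━━━━━━━━━━━━━━━━━━━━━━━━━━┓
━━━━━━━━━━━━━━━━━━━━━━━━━━━━━━━━━━━━┓      ┃
erminal                             ┃──────┨
────────────────────────────────────┨      ┃
echo "done"                         ┃      ┃
ne                                  ┃      ┃
git branch                          ┃      ┃
main                                ┃      ┃
fix/typo                            ┃      ┃
feature/auth                        ┃      ┃
git status                          ┃      ┃
 branch main                        ┃      ┃
anges not staged for commit:        ┃      ┃
                                    ┃      ┃
      modified:   config.yaml       ┃      ┃
date                                ┃      ┃
d Jan 7 02:17:00 UTC 2026           ┃      ┃
█                                   ┃      ┃


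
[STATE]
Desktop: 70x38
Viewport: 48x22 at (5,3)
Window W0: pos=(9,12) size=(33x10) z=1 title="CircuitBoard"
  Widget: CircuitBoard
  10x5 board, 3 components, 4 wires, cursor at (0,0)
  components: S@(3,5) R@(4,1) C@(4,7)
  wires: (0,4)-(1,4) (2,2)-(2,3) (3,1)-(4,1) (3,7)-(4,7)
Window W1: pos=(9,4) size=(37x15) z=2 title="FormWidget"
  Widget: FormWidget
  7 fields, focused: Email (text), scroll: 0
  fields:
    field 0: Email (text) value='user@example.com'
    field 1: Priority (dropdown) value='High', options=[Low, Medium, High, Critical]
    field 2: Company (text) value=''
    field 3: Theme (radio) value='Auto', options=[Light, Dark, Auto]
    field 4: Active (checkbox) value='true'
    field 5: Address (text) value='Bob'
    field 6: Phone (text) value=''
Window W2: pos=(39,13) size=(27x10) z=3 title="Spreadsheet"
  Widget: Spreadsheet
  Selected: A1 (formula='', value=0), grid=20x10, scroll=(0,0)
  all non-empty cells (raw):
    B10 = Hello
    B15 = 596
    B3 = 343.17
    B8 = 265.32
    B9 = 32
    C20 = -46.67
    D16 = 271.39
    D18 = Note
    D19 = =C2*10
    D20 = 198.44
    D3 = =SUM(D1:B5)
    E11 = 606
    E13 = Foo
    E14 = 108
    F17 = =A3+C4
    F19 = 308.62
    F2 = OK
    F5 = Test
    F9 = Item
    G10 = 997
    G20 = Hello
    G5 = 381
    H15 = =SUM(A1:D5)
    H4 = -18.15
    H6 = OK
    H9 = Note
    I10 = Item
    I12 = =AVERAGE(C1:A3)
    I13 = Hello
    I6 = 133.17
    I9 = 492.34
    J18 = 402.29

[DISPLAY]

                                                
    ┏━━━━━━━━━━━━━━━━━━━━━━━━━━━━━━━━━━━┓       
    ┃ FormWidget                        ┃       
    ┠───────────────────────────────────┨       
    ┃> Email:      [user@example.com   ]┃       
    ┃  Priority:   [High              ▼]┃       
    ┃  Company:    [                   ]┃       
    ┃  Theme:      ( ) Light  ( ) Dark  ┃       
    ┃  Active:     [x]                  ┃       
    ┃  Address:    [Bob                ]┃       
    ┃  Phone:      [              ┏━━━━━━━━━━━━━
    ┃                             ┃ Spreadsheet 
    ┃                             ┠─────────────
    ┃                             ┃A1:          
    ┃                             ┃       A     
    ┗━━━━━━━━━━━━━━━━━━━━━━━━━━━━━┃-------------
    ┃                             ┃  1      [0] 
    ┃2           · ─ ·            ┃  2        0 
    ┗━━━━━━━━━━━━━━━━━━━━━━━━━━━━━┃  3        0 
                                  ┗━━━━━━━━━━━━━
                                                
                                                


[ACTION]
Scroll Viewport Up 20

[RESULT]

                                                
                                                
                                                
                                                
    ┏━━━━━━━━━━━━━━━━━━━━━━━━━━━━━━━━━━━┓       
    ┃ FormWidget                        ┃       
    ┠───────────────────────────────────┨       
    ┃> Email:      [user@example.com   ]┃       
    ┃  Priority:   [High              ▼]┃       
    ┃  Company:    [                   ]┃       
    ┃  Theme:      ( ) Light  ( ) Dark  ┃       
    ┃  Active:     [x]                  ┃       
    ┃  Address:    [Bob                ]┃       
    ┃  Phone:      [              ┏━━━━━━━━━━━━━
    ┃                             ┃ Spreadsheet 
    ┃                             ┠─────────────
    ┃                             ┃A1:          
    ┃                             ┃       A     
    ┗━━━━━━━━━━━━━━━━━━━━━━━━━━━━━┃-------------
    ┃                             ┃  1      [0] 
    ┃2           · ─ ·            ┃  2        0 
    ┗━━━━━━━━━━━━━━━━━━━━━━━━━━━━━┃  3        0 


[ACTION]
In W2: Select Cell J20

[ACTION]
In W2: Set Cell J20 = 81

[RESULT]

                                                
                                                
                                                
                                                
    ┏━━━━━━━━━━━━━━━━━━━━━━━━━━━━━━━━━━━┓       
    ┃ FormWidget                        ┃       
    ┠───────────────────────────────────┨       
    ┃> Email:      [user@example.com   ]┃       
    ┃  Priority:   [High              ▼]┃       
    ┃  Company:    [                   ]┃       
    ┃  Theme:      ( ) Light  ( ) Dark  ┃       
    ┃  Active:     [x]                  ┃       
    ┃  Address:    [Bob                ]┃       
    ┃  Phone:      [              ┏━━━━━━━━━━━━━
    ┃                             ┃ Spreadsheet 
    ┃                             ┠─────────────
    ┃                             ┃J20: 81      
    ┃                             ┃       A     
    ┗━━━━━━━━━━━━━━━━━━━━━━━━━━━━━┃-------------
    ┃                             ┃  1        0 
    ┃2           · ─ ·            ┃  2        0 
    ┗━━━━━━━━━━━━━━━━━━━━━━━━━━━━━┃  3        0 


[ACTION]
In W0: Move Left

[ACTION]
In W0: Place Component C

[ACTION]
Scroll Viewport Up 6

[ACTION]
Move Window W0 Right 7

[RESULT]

                                                
                                                
                                                
                                                
    ┏━━━━━━━━━━━━━━━━━━━━━━━━━━━━━━━━━━━┓       
    ┃ FormWidget                        ┃       
    ┠───────────────────────────────────┨       
    ┃> Email:      [user@example.com   ]┃       
    ┃  Priority:   [High              ▼]┃       
    ┃  Company:    [                   ]┃       
    ┃  Theme:      ( ) Light  ( ) Dark  ┃       
    ┃  Active:     [x]                  ┃       
    ┃  Address:    [Bob                ]┃━━┓    
    ┃  Phone:      [              ┏━━━━━━━━━━━━━
    ┃                             ┃ Spreadsheet 
    ┃                             ┠─────────────
    ┃                             ┃J20: 81      
    ┃                             ┃       A     
    ┗━━━━━━━━━━━━━━━━━━━━━━━━━━━━━┃-------------
           ┃                      ┃  1        0 
           ┃2           · ─ ·     ┃  2        0 
           ┗━━━━━━━━━━━━━━━━━━━━━━┃  3        0 


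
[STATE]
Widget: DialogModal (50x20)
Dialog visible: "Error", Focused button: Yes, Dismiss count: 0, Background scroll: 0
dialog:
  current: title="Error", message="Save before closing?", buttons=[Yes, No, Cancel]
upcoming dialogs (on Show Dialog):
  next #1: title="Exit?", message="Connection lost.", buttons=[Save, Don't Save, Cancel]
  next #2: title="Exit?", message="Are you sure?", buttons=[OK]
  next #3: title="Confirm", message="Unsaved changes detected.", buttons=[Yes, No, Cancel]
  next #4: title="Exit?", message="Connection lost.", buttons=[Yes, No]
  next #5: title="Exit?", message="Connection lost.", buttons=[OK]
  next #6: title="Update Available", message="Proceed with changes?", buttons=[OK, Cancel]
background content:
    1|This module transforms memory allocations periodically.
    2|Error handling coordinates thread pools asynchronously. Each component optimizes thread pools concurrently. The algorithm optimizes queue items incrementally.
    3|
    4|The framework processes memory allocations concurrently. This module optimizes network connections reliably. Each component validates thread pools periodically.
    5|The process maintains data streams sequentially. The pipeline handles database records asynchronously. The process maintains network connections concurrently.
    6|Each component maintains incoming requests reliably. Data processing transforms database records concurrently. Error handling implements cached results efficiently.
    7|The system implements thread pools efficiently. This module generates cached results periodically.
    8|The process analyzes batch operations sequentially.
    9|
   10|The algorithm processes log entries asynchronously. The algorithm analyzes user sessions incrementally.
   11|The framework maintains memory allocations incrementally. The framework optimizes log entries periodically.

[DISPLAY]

This module transforms memory allocations periodic
Error handling coordinates thread pools asynchrono
                                                  
The framework processes memory allocations concurr
The process maintains data streams sequentially. T
Each component maintains incoming requests reliabl
The system implements thread pools efficiently. Th
The process a┌──────────────────────┐ sequentially
             │        Error         │             
The algorithm│ Save before closing? │synchronously
The framework│ [Yes]  No   Cancel   │tions increme
             └──────────────────────┘             
                                                  
                                                  
                                                  
                                                  
                                                  
                                                  
                                                  
                                                  


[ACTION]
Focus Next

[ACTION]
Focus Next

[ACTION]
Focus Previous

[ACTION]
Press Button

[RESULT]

This module transforms memory allocations periodic
Error handling coordinates thread pools asynchrono
                                                  
The framework processes memory allocations concurr
The process maintains data streams sequentially. T
Each component maintains incoming requests reliabl
The system implements thread pools efficiently. Th
The process analyzes batch operations sequentially
                                                  
The algorithm processes log entries asynchronously
The framework maintains memory allocations increme
                                                  
                                                  
                                                  
                                                  
                                                  
                                                  
                                                  
                                                  
                                                  


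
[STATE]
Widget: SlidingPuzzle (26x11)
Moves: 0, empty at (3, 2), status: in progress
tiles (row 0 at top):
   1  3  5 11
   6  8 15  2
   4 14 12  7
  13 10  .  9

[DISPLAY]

┌────┬────┬────┬────┐     
│  1 │  3 │  5 │ 11 │     
├────┼────┼────┼────┤     
│  6 │  8 │ 15 │  2 │     
├────┼────┼────┼────┤     
│  4 │ 14 │ 12 │  7 │     
├────┼────┼────┼────┤     
│ 13 │ 10 │    │  9 │     
└────┴────┴────┴────┘     
Moves: 0                  
                          


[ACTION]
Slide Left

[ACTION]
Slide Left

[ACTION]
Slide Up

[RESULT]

┌────┬────┬────┬────┐     
│  1 │  3 │  5 │ 11 │     
├────┼────┼────┼────┤     
│  6 │  8 │ 15 │  2 │     
├────┼────┼────┼────┤     
│  4 │ 14 │ 12 │  7 │     
├────┼────┼────┼────┤     
│ 13 │ 10 │  9 │    │     
└────┴────┴────┴────┘     
Moves: 1                  
                          


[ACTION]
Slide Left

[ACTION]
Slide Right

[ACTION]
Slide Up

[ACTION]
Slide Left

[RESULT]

┌────┬────┬────┬────┐     
│  1 │  3 │  5 │ 11 │     
├────┼────┼────┼────┤     
│  6 │  8 │ 15 │  2 │     
├────┼────┼────┼────┤     
│  4 │ 14 │ 12 │  7 │     
├────┼────┼────┼────┤     
│ 13 │ 10 │  9 │    │     
└────┴────┴────┴────┘     
Moves: 3                  
                          


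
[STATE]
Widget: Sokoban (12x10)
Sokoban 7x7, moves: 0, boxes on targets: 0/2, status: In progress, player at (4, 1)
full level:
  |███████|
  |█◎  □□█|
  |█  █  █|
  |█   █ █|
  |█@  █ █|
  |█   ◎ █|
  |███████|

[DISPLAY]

███████     
█◎  □□█     
█  █  █     
█   █ █     
█@  █ █     
█   ◎ █     
███████     
Moves: 0  0/
            
            


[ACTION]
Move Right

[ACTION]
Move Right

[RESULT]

███████     
█◎  □□█     
█  █  █     
█   █ █     
█  @█ █     
█   ◎ █     
███████     
Moves: 2  0/
            
            


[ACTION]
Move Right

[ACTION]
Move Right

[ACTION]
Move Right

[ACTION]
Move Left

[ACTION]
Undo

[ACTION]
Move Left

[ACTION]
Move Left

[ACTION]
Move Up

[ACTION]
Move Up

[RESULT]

███████     
█◎  □□█     
█@ █  █     
█   █ █     
█   █ █     
█   ◎ █     
███████     
Moves: 6  0/
            
            


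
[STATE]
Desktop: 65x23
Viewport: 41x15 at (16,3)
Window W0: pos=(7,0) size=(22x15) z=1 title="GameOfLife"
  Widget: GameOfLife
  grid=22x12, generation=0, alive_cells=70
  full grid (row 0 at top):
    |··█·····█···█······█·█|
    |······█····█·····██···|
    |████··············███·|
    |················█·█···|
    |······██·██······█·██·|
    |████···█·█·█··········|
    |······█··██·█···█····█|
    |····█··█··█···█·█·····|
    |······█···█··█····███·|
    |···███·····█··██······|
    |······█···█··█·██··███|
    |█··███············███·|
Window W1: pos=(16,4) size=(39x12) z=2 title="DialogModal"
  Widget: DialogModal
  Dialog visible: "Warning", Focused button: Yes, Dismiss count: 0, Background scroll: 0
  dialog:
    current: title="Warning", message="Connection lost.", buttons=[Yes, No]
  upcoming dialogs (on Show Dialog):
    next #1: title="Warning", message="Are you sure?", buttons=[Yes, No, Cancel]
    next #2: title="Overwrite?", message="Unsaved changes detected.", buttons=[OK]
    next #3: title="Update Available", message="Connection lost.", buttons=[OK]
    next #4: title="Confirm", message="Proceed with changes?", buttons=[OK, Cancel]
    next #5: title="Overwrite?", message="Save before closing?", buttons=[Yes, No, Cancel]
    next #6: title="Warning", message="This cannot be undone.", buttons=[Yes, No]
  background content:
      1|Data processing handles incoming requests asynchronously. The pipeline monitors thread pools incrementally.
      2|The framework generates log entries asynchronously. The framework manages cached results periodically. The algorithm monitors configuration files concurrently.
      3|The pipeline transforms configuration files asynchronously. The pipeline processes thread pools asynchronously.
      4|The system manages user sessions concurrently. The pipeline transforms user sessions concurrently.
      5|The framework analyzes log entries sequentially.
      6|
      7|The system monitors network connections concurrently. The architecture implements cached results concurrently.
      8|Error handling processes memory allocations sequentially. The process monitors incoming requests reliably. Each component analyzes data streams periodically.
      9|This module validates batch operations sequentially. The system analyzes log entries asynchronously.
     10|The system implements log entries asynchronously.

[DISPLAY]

            ┃                            
┏━━━━━━━━━━━━━━━━━━━━━━━━━━━━━━━━━━━━━┓  
┃ DialogModal                         ┃  
┠─────────────────────────────────────┨  
┃Data processing handles incoming requ┃  
┃The fram┌──────────────────┐entries a┃  
┃The pipe│     Warning      │iguration┃  
┃The syst│ Connection lost. │ions conc┃  
┃The fram│    [Yes]  No     │ntries se┃  
┃        └──────────────────┘         ┃  
┃The system monitors network connectio┃  
┃Error handling processes memory alloc┃  
┗━━━━━━━━━━━━━━━━━━━━━━━━━━━━━━━━━━━━━┛  
                                         
                                         


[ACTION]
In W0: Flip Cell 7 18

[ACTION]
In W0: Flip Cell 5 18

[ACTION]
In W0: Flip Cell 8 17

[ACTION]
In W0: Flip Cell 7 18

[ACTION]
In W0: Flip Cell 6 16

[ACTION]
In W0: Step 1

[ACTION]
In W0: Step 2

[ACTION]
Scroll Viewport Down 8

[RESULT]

┃The fram┌──────────────────┐entries a┃  
┃The pipe│     Warning      │iguration┃  
┃The syst│ Connection lost. │ions conc┃  
┃The fram│    [Yes]  No     │ntries se┃  
┃        └──────────────────┘         ┃  
┃The system monitors network connectio┃  
┃Error handling processes memory alloc┃  
┗━━━━━━━━━━━━━━━━━━━━━━━━━━━━━━━━━━━━━┛  
                                         
                                         
                                         
                                         
                                         
                                         
                                         


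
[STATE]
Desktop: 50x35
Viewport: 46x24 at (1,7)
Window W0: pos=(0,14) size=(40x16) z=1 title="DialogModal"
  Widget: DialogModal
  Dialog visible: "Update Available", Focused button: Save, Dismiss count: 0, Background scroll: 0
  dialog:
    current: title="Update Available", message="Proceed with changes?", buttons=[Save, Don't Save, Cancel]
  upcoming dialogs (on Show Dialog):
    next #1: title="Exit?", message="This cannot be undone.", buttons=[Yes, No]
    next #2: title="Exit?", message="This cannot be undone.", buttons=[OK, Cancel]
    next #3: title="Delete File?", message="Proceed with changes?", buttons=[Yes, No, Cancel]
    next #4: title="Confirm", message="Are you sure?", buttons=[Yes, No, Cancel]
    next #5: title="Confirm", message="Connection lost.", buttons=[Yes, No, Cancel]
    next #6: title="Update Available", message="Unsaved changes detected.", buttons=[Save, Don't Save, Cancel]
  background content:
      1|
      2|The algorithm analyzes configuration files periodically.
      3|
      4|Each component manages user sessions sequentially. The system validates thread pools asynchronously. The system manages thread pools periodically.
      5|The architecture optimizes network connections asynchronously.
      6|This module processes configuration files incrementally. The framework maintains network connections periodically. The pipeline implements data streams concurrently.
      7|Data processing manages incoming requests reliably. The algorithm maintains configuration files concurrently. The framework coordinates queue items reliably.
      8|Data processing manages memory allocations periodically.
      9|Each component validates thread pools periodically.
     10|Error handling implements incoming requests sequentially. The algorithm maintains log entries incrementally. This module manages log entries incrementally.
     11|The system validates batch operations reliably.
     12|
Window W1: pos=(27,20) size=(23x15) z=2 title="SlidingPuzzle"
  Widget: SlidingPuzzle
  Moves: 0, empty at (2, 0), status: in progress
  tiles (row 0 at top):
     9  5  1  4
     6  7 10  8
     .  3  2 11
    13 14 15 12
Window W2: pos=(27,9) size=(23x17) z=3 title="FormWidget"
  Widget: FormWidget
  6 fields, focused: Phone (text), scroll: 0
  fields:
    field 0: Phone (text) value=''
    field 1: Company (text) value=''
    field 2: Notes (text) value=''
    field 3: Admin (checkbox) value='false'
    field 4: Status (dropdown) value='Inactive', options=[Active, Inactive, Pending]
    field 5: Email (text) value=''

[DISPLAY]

                                              
                                              
                          ┏━━━━━━━━━━━━━━━━━━━
                          ┃ FormWidget        
                          ┠───────────────────
                          ┃> Phone:      [    
                          ┃  Company:    [    
━━━━━━━━━━━━━━━━━━━━━━━━━━┃  Notes:      [    
 DialogModal              ┃  Admin:      [ ]  
──────────────────────────┃  Status:     [Inac
                          ┃  Email:      [    
The algorithm analyzes con┃                   
                          ┃                   
Eac┌──────────────────────┃                   
The│       Update Availabl┃                   
Thi│    Proceed with chang┃                   
Dat│ [Save]  Don't Save   ┃                   
Dat└──────────────────────┃                   
Each component validates t┗━━━━━━━━━━━━━━━━━━━
Error handling implements ┃│  6 │  7 │ 10 │  8
The system validates batch┃├────┼────┼────┼───
                          ┃│    │  3 │  2 │ 11
━━━━━━━━━━━━━━━━━━━━━━━━━━┃├────┼────┼────┼───
                          ┃│ 13 │ 14 │ 15 │ 12


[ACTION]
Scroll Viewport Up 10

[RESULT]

                                              
                                              
                                              
                                              
                                              
                                              
                                              
                                              
                                              
                          ┏━━━━━━━━━━━━━━━━━━━
                          ┃ FormWidget        
                          ┠───────────────────
                          ┃> Phone:      [    
                          ┃  Company:    [    
━━━━━━━━━━━━━━━━━━━━━━━━━━┃  Notes:      [    
 DialogModal              ┃  Admin:      [ ]  
──────────────────────────┃  Status:     [Inac
                          ┃  Email:      [    
The algorithm analyzes con┃                   
                          ┃                   
Eac┌──────────────────────┃                   
The│       Update Availabl┃                   
Thi│    Proceed with chang┃                   
Dat│ [Save]  Don't Save   ┃                   


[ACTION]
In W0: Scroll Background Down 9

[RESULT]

                                              
                                              
                                              
                                              
                                              
                                              
                                              
                                              
                                              
                          ┏━━━━━━━━━━━━━━━━━━━
                          ┃ FormWidget        
                          ┠───────────────────
                          ┃> Phone:      [    
                          ┃  Company:    [    
━━━━━━━━━━━━━━━━━━━━━━━━━━┃  Notes:      [    
 DialogModal              ┃  Admin:      [ ]  
──────────────────────────┃  Status:     [Inac
Error handling implements ┃  Email:      [    
The system validates batch┃                   
                          ┃                   
   ┌──────────────────────┃                   
   │       Update Availabl┃                   
   │    Proceed with chang┃                   
   │ [Save]  Don't Save   ┃                   


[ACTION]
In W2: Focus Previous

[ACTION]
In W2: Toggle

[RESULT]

                                              
                                              
                                              
                                              
                                              
                                              
                                              
                                              
                                              
                          ┏━━━━━━━━━━━━━━━━━━━
                          ┃ FormWidget        
                          ┠───────────────────
                          ┃  Phone:      [    
                          ┃  Company:    [    
━━━━━━━━━━━━━━━━━━━━━━━━━━┃  Notes:      [    
 DialogModal              ┃  Admin:      [ ]  
──────────────────────────┃  Status:     [Inac
Error handling implements ┃> Email:      [    
The system validates batch┃                   
                          ┃                   
   ┌──────────────────────┃                   
   │       Update Availabl┃                   
   │    Proceed with chang┃                   
   │ [Save]  Don't Save   ┃                   


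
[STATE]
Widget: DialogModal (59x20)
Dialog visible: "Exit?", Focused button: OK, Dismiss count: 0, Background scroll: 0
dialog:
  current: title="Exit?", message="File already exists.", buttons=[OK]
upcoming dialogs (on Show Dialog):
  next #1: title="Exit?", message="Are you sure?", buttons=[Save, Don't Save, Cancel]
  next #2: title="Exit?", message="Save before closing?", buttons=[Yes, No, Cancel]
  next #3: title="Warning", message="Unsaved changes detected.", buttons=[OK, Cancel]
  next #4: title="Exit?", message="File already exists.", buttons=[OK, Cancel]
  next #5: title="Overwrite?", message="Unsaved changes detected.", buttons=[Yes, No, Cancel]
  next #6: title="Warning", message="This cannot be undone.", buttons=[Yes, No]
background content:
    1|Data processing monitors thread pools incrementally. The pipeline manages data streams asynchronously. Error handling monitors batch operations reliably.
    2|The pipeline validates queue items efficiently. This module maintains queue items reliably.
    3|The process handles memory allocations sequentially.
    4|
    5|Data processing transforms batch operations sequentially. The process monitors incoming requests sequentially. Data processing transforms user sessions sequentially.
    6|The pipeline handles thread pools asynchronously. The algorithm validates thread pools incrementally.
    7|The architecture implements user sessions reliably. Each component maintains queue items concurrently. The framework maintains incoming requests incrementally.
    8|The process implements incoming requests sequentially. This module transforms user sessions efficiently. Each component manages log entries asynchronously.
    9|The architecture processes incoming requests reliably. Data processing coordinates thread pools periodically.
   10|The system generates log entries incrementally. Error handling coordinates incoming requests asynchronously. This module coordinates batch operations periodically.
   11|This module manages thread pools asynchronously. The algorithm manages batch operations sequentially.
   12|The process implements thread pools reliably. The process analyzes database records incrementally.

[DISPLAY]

Data processing monitors thread pools incrementally. The pi
The pipeline validates queue items efficiently. This module
The process handles memory allocations sequentially.       
                                                           
Data processing transforms batch operations sequentially. T
The pipeline handles thread pools asynchronously. The algor
The architecture implements user sessions reliably. Each co
The process imple┌──────────────────────┐sequentially. This
The architecture │        Exit?         │sts reliably. Data
The system genera│ File already exists. │tally. Error handl
This module manag│         [OK]         │nously. The algori
The process imple└──────────────────────┘bly. The process a
                                                           
                                                           
                                                           
                                                           
                                                           
                                                           
                                                           
                                                           


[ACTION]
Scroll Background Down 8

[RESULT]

The architecture processes incoming requests reliably. Data
The system generates log entries incrementally. Error handl
This module manages thread pools asynchronously. The algori
The process implements thread pools reliably. The process a
                                                           
                                                           
                                                           
                 ┌──────────────────────┐                  
                 │        Exit?         │                  
                 │ File already exists. │                  
                 │         [OK]         │                  
                 └──────────────────────┘                  
                                                           
                                                           
                                                           
                                                           
                                                           
                                                           
                                                           
                                                           


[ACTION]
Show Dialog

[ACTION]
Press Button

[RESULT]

The architecture processes incoming requests reliably. Data
The system generates log entries incrementally. Error handl
This module manages thread pools asynchronously. The algori
The process implements thread pools reliably. The process a
                                                           
                                                           
                                                           
                                                           
                                                           
                                                           
                                                           
                                                           
                                                           
                                                           
                                                           
                                                           
                                                           
                                                           
                                                           
                                                           
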